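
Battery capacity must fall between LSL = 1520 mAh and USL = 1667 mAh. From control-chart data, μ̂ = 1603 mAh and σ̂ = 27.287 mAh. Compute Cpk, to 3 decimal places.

0.782

Cpu = (USL − μ̂) / (3σ̂) = (1667 − 1603) / (3 × 27.287) = 0.7818; Cpl = (μ̂ − LSL) / (3σ̂) = (1603 − 1520) / (3 × 27.287) = 1.0139; Cpk = min(Cpu, Cpl) = 0.7818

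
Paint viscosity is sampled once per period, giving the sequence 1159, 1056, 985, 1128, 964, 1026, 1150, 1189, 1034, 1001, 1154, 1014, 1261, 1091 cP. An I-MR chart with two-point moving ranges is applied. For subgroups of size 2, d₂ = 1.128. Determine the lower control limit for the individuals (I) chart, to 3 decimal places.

758.421

X̄ = (1159 + 1056 + 985 + 1128 + 964 + 1026 + 1150 + 1189 + 1034 + 1001 + 1154 + 1014 + 1261 + 1091) / 14 = 1086.5714
Moving ranges: 103, 71, 143, 164, 62, 124, 39, 155, 33, 153, 140, 247, 170; M̄R̄ = 1604.0000 / 13 = 123.3846
LCL = X̄ − 3·M̄R̄/d₂ = 1086.5714 − 3 × 123.3846 / 1.128 = 758.4209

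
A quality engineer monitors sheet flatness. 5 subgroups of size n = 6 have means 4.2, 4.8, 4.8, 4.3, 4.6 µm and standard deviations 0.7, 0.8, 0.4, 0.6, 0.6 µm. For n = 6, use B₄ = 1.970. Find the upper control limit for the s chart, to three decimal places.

1.221

s̄ = (0.7 + 0.8 + 0.4 + 0.6 + 0.6) / 5 = 0.6200
UCL_s = B₄·s̄ = 1.970 × 0.6200 = 1.2214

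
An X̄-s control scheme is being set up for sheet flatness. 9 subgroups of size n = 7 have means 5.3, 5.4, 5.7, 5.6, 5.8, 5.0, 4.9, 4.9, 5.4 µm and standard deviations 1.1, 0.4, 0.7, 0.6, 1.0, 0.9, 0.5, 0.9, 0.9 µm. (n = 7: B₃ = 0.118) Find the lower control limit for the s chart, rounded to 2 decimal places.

s̄ = (1.1 + 0.4 + 0.7 + 0.6 + 1.0 + 0.9 + 0.5 + 0.9 + 0.9) / 9 = 0.7778
LCL_s = B₃·s̄ = 0.118 × 0.7778 = 0.0918

0.09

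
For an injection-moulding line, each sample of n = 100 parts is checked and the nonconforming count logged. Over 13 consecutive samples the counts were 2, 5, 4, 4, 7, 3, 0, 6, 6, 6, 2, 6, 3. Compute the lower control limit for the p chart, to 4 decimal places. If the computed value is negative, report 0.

0.0000

p̄ = Σdᵢ / (k·n) = 54 / (13 × 100) = 0.04154
LCL = p̄ − 3·√(p̄(1−p̄)/n) = 0.04154 − 3 × 0.01995 = -0.01832 → 0 (negative, so LCL = 0)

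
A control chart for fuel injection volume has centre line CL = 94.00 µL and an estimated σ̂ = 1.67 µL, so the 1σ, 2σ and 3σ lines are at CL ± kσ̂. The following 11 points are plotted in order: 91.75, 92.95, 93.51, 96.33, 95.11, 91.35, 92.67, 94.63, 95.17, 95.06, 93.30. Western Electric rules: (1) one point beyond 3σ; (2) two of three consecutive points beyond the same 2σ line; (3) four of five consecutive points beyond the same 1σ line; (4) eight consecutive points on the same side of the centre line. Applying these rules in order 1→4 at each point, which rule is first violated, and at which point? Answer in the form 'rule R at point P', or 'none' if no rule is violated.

none

Zone of each point (C = within 1σ̂, B = 1σ̂–2σ̂, A = 2σ̂–3σ̂, * = beyond 3σ̂; sign = side of CL): 1:-B, 2:-C, 3:-C, 4:+B, 5:+C, 6:-B, 7:-C, 8:+C, 9:+C, 10:+C, 11:-C
No rule fires across all 11 points.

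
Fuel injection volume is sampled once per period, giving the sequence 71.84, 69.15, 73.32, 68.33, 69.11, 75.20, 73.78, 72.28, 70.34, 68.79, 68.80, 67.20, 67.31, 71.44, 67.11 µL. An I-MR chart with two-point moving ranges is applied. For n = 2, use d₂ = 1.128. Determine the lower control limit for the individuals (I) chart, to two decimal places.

X̄ = (71.84 + 69.15 + 73.32 + 68.33 + 69.11 + 75.20 + 73.78 + 72.28 + 70.34 + 68.79 + 68.80 + 67.20 + 67.31 + 71.44 + 67.11) / 15 = 70.2667
Moving ranges: 2.69, 4.17, 4.99, 0.78, 6.09, 1.42, 1.50, 1.94, 1.55, 0.01, 1.60, 0.11, 4.13, 4.33; M̄R̄ = 35.3100 / 14 = 2.5221
LCL = X̄ − 3·M̄R̄/d₂ = 70.2667 − 3 × 2.5221 / 1.128 = 63.5588

63.56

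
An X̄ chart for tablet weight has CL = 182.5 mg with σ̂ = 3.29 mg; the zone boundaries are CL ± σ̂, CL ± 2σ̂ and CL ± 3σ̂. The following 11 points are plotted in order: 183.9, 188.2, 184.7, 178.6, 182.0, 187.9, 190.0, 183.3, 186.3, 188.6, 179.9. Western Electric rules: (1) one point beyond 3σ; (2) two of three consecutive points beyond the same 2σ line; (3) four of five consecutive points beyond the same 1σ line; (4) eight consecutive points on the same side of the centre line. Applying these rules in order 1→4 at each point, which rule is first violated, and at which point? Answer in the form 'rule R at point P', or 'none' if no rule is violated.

rule 3 at point 10

Zone of each point (C = within 1σ̂, B = 1σ̂–2σ̂, A = 2σ̂–3σ̂, * = beyond 3σ̂; sign = side of CL): 1:+C, 2:+B, 3:+C, 4:-B, 5:-C, 6:+B, 7:+A, 8:+C, 9:+B, 10:+B, 11:-C
Rule 3 (four of five consecutive points beyond the same 1σ limit) is satisfied at point 10.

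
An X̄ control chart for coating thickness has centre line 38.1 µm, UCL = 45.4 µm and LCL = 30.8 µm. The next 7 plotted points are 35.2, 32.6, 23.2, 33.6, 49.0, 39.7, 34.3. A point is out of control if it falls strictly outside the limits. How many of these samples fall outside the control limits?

Compare each point to [30.8, 45.4]: sample 3 = 23.2 < LCL; sample 5 = 49.0 > UCL.

2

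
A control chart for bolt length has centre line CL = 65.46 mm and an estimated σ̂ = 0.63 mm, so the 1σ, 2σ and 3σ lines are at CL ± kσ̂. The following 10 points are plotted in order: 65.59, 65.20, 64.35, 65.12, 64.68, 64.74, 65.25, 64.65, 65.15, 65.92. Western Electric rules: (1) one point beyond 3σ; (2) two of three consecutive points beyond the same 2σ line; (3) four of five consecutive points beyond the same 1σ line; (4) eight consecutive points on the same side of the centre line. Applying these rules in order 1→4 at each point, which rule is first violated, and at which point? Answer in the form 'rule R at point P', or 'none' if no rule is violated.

rule 4 at point 9

Zone of each point (C = within 1σ̂, B = 1σ̂–2σ̂, A = 2σ̂–3σ̂, * = beyond 3σ̂; sign = side of CL): 1:+C, 2:-C, 3:-B, 4:-C, 5:-B, 6:-B, 7:-C, 8:-B, 9:-C, 10:+C
Rule 4 (eight consecutive points on the same side of the centre line) is satisfied at point 9.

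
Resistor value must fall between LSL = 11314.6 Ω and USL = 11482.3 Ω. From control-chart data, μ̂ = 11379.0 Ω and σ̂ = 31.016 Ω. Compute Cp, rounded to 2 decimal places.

0.90

Cp = (USL − LSL) / (6σ̂) = (11482.3 − 11314.6) / (6 × 31.016) = 167.7000 / 186.0960 = 0.9011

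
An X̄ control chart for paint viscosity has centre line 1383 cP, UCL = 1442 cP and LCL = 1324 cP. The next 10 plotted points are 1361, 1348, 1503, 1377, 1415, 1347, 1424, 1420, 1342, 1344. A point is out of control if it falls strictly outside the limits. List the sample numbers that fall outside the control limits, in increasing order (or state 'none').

3

Compare each point to [1324, 1442]: sample 3 = 1503 > UCL.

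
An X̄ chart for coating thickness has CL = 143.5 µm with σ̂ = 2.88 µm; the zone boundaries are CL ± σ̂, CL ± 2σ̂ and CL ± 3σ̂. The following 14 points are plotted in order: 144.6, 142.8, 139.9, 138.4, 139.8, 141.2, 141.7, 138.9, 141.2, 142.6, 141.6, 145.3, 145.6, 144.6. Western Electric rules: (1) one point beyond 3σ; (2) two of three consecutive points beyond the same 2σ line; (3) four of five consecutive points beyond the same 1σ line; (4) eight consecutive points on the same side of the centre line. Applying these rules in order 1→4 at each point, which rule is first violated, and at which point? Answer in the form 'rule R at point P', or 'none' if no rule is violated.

rule 4 at point 9

Zone of each point (C = within 1σ̂, B = 1σ̂–2σ̂, A = 2σ̂–3σ̂, * = beyond 3σ̂; sign = side of CL): 1:+C, 2:-C, 3:-B, 4:-B, 5:-B, 6:-C, 7:-C, 8:-B, 9:-C, 10:-C, 11:-C, 12:+C, 13:+C, 14:+C
Rule 4 (eight consecutive points on the same side of the centre line) is satisfied at point 9.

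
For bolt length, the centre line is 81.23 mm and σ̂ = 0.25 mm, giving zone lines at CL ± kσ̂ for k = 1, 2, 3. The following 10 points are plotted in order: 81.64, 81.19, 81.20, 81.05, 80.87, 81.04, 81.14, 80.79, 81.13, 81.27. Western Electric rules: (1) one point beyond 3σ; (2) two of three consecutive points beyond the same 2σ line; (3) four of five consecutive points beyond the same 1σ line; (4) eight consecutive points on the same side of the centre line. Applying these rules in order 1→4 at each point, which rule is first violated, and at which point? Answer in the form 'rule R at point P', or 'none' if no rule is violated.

rule 4 at point 9

Zone of each point (C = within 1σ̂, B = 1σ̂–2σ̂, A = 2σ̂–3σ̂, * = beyond 3σ̂; sign = side of CL): 1:+B, 2:-C, 3:-C, 4:-C, 5:-B, 6:-C, 7:-C, 8:-B, 9:-C, 10:+C
Rule 4 (eight consecutive points on the same side of the centre line) is satisfied at point 9.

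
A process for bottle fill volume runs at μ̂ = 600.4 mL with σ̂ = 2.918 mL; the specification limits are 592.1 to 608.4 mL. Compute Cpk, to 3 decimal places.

0.914

Cpu = (USL − μ̂) / (3σ̂) = (608.4 − 600.4) / (3 × 2.918) = 0.9139; Cpl = (μ̂ − LSL) / (3σ̂) = (600.4 − 592.1) / (3 × 2.918) = 0.9481; Cpk = min(Cpu, Cpl) = 0.9139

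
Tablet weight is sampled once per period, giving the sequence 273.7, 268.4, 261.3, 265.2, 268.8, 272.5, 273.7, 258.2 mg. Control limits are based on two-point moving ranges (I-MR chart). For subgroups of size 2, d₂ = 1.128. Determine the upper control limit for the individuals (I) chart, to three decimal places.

X̄ = (273.7 + 268.4 + 261.3 + 265.2 + 268.8 + 272.5 + 273.7 + 258.2) / 8 = 267.7250
Moving ranges: 5.3, 7.1, 3.9, 3.6, 3.7, 1.2, 15.5; M̄R̄ = 40.3000 / 7 = 5.7571
UCL = X̄ + 3·M̄R̄/d₂ = 267.7250 + 3 × 5.7571 / 1.128 = 283.0366

283.037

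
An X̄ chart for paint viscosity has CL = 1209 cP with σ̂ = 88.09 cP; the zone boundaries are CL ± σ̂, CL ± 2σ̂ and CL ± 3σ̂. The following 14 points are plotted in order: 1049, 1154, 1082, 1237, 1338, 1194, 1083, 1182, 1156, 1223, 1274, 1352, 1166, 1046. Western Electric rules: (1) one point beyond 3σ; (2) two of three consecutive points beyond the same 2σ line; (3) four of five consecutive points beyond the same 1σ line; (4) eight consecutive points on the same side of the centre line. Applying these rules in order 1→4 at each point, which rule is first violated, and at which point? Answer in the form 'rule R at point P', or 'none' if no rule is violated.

none

Zone of each point (C = within 1σ̂, B = 1σ̂–2σ̂, A = 2σ̂–3σ̂, * = beyond 3σ̂; sign = side of CL): 1:-B, 2:-C, 3:-B, 4:+C, 5:+B, 6:-C, 7:-B, 8:-C, 9:-C, 10:+C, 11:+C, 12:+B, 13:-C, 14:-B
No rule fires across all 14 points.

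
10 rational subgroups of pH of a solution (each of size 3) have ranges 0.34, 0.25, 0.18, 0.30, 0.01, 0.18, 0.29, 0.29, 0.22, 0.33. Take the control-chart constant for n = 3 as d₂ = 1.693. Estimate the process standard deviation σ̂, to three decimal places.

R̄ = (0.34 + 0.25 + 0.18 + 0.30 + 0.01 + 0.18 + 0.29 + 0.29 + 0.22 + 0.33) / 10 = 0.2390
σ̂ = R̄ / d₂ = 0.2390 / 1.693 = 0.1412

0.141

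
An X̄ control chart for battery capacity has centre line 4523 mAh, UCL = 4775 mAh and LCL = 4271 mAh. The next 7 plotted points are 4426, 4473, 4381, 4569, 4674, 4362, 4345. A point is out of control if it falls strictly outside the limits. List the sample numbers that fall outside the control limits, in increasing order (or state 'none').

All 7 points lie within [4271, 4775].

none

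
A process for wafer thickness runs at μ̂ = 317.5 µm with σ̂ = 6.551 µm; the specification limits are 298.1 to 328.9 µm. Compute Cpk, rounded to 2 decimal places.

0.58

Cpu = (USL − μ̂) / (3σ̂) = (328.9 − 317.5) / (3 × 6.551) = 0.5801; Cpl = (μ̂ − LSL) / (3σ̂) = (317.5 − 298.1) / (3 × 6.551) = 0.9871; Cpk = min(Cpu, Cpl) = 0.5801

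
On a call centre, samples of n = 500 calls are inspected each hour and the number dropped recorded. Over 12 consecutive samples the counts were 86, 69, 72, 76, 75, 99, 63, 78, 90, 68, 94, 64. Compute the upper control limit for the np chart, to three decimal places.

102.153

p̄ = Σdᵢ / (k·n) = 934 / (12 × 500) = 0.15567
UCL = np̄ + 3·√(np̄(1−p̄)) = 77.8333 + 3 × √(77.8333×0.84433) = 77.8333 + 3 × 8.1066 = 102.1532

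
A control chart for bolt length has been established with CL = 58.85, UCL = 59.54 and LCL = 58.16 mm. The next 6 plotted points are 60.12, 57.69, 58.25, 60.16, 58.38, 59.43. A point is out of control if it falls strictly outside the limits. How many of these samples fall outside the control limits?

Compare each point to [58.16, 59.54]: sample 1 = 60.12 > UCL; sample 2 = 57.69 < LCL; sample 4 = 60.16 > UCL.

3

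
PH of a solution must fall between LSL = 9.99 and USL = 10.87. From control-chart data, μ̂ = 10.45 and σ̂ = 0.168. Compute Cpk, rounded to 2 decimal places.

Cpu = (USL − μ̂) / (3σ̂) = (10.87 − 10.45) / (3 × 0.168) = 0.8333; Cpl = (μ̂ − LSL) / (3σ̂) = (10.45 − 9.99) / (3 × 0.168) = 0.9127; Cpk = min(Cpu, Cpl) = 0.8333

0.83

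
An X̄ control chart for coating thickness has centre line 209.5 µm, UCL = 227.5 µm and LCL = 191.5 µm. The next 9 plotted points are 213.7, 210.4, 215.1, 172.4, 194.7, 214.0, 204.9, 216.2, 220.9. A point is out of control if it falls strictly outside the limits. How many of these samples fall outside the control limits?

Compare each point to [191.5, 227.5]: sample 4 = 172.4 < LCL.

1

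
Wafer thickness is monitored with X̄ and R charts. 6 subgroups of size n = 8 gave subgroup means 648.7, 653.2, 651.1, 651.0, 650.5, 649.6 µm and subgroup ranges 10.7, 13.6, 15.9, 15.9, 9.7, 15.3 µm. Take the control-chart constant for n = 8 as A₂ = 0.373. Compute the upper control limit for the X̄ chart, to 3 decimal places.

655.725

X̄̄ = (648.7 + 653.2 + 651.1 + 651.0 + 650.5 + 649.6) / 6 = 3904.1000 / 6 = 650.6833
R̄ = (10.7 + 13.6 + 15.9 + 15.9 + 9.7 + 15.3) / 6 = 81.1000 / 6 = 13.5167
UCL = X̄̄ + A₂·R̄ = 650.6833 + 0.373 × 13.5167 = 655.7251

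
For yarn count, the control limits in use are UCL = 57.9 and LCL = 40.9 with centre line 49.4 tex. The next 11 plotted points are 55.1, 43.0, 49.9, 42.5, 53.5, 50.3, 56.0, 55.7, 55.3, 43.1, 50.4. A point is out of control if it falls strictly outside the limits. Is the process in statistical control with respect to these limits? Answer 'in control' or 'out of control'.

in control

All 11 points lie within [40.9, 57.9].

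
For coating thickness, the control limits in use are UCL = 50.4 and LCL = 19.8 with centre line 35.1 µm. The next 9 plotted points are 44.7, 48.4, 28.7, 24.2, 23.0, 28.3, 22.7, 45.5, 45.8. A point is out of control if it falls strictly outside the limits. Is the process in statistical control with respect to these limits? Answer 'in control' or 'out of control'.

All 9 points lie within [19.8, 50.4].

in control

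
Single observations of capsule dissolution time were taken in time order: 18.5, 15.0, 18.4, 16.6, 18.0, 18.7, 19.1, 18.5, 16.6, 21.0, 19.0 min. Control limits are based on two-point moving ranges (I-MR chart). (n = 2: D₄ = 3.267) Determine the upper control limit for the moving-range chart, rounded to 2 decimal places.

6.57

Moving ranges: 3.5, 3.4, 1.8, 1.4, 0.7, 0.4, 0.6, 1.9, 4.4, 2.0; M̄R̄ = 20.1000 / 10 = 2.0100
UCL_MR = D₄·M̄R̄ = 3.267 × 2.0100 = 6.5667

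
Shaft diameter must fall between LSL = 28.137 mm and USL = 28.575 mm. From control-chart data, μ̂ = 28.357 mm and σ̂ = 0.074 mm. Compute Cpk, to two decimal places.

Cpu = (USL − μ̂) / (3σ̂) = (28.575 − 28.357) / (3 × 0.074) = 0.9820; Cpl = (μ̂ − LSL) / (3σ̂) = (28.357 − 28.137) / (3 × 0.074) = 0.9910; Cpk = min(Cpu, Cpl) = 0.9820

0.98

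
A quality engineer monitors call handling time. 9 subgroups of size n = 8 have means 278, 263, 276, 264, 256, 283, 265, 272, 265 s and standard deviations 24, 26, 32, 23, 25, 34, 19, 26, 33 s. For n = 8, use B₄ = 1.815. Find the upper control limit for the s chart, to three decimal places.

48.803

s̄ = (24 + 26 + 32 + 23 + 25 + 34 + 19 + 26 + 33) / 9 = 26.8889
UCL_s = B₄·s̄ = 1.815 × 26.8889 = 48.8033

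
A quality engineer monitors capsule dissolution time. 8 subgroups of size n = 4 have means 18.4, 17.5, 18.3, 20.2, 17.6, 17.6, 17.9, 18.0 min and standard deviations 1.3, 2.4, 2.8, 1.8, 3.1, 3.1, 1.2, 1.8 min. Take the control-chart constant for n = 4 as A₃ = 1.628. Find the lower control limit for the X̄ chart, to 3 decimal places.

X̄̄ = (18.4 + 17.5 + 18.3 + 20.2 + 17.6 + 17.6 + 17.9 + 18.0) / 8 = 18.1875
s̄ = (1.3 + 2.4 + 2.8 + 1.8 + 3.1 + 3.1 + 1.2 + 1.8) / 8 = 2.1875
LCL = X̄̄ − A₃·s̄ = 18.1875 − 1.628 × 2.1875 = 14.6263

14.626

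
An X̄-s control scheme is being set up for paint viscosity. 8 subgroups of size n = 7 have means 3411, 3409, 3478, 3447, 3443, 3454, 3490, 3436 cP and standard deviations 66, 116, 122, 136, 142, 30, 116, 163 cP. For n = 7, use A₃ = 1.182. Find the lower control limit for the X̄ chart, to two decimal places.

X̄̄ = (3411 + 3409 + 3478 + 3447 + 3443 + 3454 + 3490 + 3436) / 8 = 3446.0000
s̄ = (66 + 116 + 122 + 136 + 142 + 30 + 116 + 163) / 8 = 111.3750
LCL = X̄̄ − A₃·s̄ = 3446.0000 − 1.182 × 111.3750 = 3314.3547

3314.35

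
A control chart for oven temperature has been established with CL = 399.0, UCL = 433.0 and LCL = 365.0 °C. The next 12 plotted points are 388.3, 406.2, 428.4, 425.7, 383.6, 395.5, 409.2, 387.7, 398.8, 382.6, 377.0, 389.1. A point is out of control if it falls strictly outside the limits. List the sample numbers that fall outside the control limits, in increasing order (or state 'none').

All 12 points lie within [365.0, 433.0].

none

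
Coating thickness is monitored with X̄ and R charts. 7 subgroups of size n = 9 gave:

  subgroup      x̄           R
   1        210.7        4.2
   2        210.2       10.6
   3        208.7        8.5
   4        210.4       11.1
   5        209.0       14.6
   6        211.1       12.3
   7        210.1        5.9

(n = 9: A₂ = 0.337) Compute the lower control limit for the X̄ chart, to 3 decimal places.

X̄̄ = (210.7 + 210.2 + 208.7 + 210.4 + 209.0 + 211.1 + 210.1) / 7 = 1470.2000 / 7 = 210.0286
R̄ = (4.2 + 10.6 + 8.5 + 11.1 + 14.6 + 12.3 + 5.9) / 7 = 67.2000 / 7 = 9.6000
LCL = X̄̄ − A₂·R̄ = 210.0286 − 0.337 × 9.6000 = 206.7934

206.793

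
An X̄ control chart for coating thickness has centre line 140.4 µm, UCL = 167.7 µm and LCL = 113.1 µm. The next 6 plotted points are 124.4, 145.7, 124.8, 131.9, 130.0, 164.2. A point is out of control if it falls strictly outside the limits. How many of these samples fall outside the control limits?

All 6 points lie within [113.1, 167.7].

0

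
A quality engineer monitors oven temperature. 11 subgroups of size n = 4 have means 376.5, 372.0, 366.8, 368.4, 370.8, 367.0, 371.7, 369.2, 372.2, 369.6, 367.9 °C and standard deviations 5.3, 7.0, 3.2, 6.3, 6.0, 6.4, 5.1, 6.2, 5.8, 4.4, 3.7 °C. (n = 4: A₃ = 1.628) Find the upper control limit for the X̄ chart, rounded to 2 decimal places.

378.98

X̄̄ = (376.5 + 372.0 + 366.8 + 368.4 + 370.8 + 367.0 + 371.7 + 369.2 + 372.2 + 369.6 + 367.9) / 11 = 370.1909
s̄ = (5.3 + 7.0 + 3.2 + 6.3 + 6.0 + 6.4 + 5.1 + 6.2 + 5.8 + 4.4 + 3.7) / 11 = 5.4000
UCL = X̄̄ + A₃·s̄ = 370.1909 + 1.628 × 5.4000 = 378.9821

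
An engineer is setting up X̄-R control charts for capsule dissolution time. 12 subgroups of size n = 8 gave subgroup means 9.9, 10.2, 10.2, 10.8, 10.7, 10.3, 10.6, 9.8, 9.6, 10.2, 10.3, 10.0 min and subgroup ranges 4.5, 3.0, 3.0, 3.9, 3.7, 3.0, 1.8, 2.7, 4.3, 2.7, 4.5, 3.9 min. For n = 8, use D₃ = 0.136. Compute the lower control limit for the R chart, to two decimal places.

R̄ = (4.5 + 3.0 + 3.0 + 3.9 + 3.7 + 3.0 + 1.8 + 2.7 + 4.3 + 2.7 + 4.5 + 3.9) / 12 = 41.0000 / 12 = 3.4167
LCL_R = D₃·R̄ = 0.136 × 3.4167 = 0.4647

0.46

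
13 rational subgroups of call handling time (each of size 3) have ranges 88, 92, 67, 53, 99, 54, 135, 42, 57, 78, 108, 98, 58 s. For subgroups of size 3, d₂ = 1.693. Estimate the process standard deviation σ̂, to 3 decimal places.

46.754

R̄ = (88 + 92 + 67 + 53 + 99 + 54 + 135 + 42 + 57 + 78 + 108 + 98 + 58) / 13 = 79.1538
σ̂ = R̄ / d₂ = 79.1538 / 1.693 = 46.7536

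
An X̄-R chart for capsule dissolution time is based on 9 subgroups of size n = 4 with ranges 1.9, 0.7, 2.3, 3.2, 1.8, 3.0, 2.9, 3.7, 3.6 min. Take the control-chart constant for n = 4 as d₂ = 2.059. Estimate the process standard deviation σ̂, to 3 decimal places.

1.247

R̄ = (1.9 + 0.7 + 2.3 + 3.2 + 1.8 + 3.0 + 2.9 + 3.7 + 3.6) / 9 = 2.5667
σ̂ = R̄ / d₂ = 2.5667 / 2.059 = 1.2466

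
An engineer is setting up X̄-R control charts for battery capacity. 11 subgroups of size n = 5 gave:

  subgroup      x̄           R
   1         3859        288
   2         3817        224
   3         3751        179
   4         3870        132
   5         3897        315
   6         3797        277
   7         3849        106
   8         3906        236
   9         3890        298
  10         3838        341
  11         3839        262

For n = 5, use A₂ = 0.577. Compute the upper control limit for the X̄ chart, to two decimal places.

3986.06

X̄̄ = (3859 + 3817 + 3751 + 3870 + 3897 + 3797 + 3849 + 3906 + 3890 + 3838 + 3839) / 11 = 42313.0000 / 11 = 3846.6364
R̄ = (288 + 224 + 179 + 132 + 315 + 277 + 106 + 236 + 298 + 341 + 262) / 11 = 2658.0000 / 11 = 241.6364
UCL = X̄̄ + A₂·R̄ = 3846.6364 + 0.577 × 241.6364 = 3986.0605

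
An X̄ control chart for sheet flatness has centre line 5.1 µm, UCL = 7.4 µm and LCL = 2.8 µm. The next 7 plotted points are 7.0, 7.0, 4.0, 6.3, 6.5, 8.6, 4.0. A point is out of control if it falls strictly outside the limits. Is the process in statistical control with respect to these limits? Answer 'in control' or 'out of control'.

out of control

Compare each point to [2.8, 7.4]: sample 6 = 8.6 > UCL.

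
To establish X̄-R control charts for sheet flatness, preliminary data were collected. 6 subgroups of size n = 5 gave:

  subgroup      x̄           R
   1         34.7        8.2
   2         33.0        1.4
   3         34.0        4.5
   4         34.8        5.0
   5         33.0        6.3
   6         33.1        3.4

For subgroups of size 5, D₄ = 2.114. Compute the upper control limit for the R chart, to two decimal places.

R̄ = (8.2 + 1.4 + 4.5 + 5.0 + 6.3 + 3.4) / 6 = 28.8000 / 6 = 4.8000
UCL_R = D₄·R̄ = 2.114 × 4.8000 = 10.1472

10.15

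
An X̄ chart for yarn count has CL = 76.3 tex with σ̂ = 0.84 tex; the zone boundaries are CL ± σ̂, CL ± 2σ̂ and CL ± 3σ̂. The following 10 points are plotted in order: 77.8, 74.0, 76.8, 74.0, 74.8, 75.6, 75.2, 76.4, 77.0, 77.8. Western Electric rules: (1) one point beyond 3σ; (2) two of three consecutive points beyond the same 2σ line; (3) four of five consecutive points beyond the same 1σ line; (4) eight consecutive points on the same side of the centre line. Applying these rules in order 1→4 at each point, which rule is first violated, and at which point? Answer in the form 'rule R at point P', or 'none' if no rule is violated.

rule 2 at point 4

Zone of each point (C = within 1σ̂, B = 1σ̂–2σ̂, A = 2σ̂–3σ̂, * = beyond 3σ̂; sign = side of CL): 1:+B, 2:-A, 3:+C, 4:-A, 5:-B, 6:-C, 7:-B, 8:+C, 9:+C, 10:+B
Rule 2 (two of three consecutive points beyond the same 2σ limit) is satisfied at point 4.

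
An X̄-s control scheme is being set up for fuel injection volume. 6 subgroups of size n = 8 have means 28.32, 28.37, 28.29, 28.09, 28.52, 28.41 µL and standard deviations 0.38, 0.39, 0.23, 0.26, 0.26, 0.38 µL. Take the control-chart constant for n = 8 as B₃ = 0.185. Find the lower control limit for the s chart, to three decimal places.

s̄ = (0.38 + 0.39 + 0.23 + 0.26 + 0.26 + 0.38) / 6 = 0.3167
LCL_s = B₃·s̄ = 0.185 × 0.3167 = 0.0586

0.059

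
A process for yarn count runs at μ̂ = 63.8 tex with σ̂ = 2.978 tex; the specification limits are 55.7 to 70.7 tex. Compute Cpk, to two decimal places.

0.77

Cpu = (USL − μ̂) / (3σ̂) = (70.7 − 63.8) / (3 × 2.978) = 0.7723; Cpl = (μ̂ − LSL) / (3σ̂) = (63.8 − 55.7) / (3 × 2.978) = 0.9066; Cpk = min(Cpu, Cpl) = 0.7723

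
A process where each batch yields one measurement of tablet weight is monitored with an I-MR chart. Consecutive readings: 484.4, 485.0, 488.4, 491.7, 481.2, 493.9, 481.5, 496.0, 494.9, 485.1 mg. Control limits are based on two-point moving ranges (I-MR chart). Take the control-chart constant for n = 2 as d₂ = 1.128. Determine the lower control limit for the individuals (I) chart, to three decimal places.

X̄ = (484.4 + 485.0 + 488.4 + 491.7 + 481.2 + 493.9 + 481.5 + 496.0 + 494.9 + 485.1) / 10 = 488.2100
Moving ranges: 0.6, 3.4, 3.3, 10.5, 12.7, 12.4, 14.5, 1.1, 9.8; M̄R̄ = 68.3000 / 9 = 7.5889
LCL = X̄ − 3·M̄R̄/d₂ = 488.2100 − 3 × 7.5889 / 1.128 = 468.0268

468.027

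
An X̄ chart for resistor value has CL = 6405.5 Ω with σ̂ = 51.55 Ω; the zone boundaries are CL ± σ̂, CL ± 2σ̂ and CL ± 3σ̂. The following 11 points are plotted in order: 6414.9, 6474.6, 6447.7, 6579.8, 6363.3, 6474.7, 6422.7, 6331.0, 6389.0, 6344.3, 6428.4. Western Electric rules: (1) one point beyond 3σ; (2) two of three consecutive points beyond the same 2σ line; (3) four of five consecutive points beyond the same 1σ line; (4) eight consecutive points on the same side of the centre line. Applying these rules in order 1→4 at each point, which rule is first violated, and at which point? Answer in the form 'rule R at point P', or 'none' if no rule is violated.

Zone of each point (C = within 1σ̂, B = 1σ̂–2σ̂, A = 2σ̂–3σ̂, * = beyond 3σ̂; sign = side of CL): 1:+C, 2:+B, 3:+C, 4:+*, 5:-C, 6:+B, 7:+C, 8:-B, 9:-C, 10:-B, 11:+C
Rule 1 (one point beyond the 3σ limits) is satisfied at point 4.

rule 1 at point 4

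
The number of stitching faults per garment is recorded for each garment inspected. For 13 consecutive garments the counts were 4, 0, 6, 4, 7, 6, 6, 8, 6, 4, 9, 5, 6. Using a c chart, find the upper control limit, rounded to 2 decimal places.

c̄ = (4 + 0 + 6 + 4 + 7 + 6 + 6 + 8 + 6 + 4 + 9 + 5 + 6) / 13 = 71 / 13 = 5.4615
UCL = c̄ + 3√c̄ = 5.4615 + 3 × √5.4615 = 5.4615 + 3 × 2.3370 = 12.4725

12.47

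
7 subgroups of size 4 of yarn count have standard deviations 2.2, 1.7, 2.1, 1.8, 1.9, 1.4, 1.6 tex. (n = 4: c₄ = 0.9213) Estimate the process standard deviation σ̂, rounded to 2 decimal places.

s̄ = (2.2 + 1.7 + 2.1 + 1.8 + 1.9 + 1.4 + 1.6) / 7 = 1.8143
σ̂ = s̄ / c₄ = 1.8143 / 0.9213 = 1.9693

1.97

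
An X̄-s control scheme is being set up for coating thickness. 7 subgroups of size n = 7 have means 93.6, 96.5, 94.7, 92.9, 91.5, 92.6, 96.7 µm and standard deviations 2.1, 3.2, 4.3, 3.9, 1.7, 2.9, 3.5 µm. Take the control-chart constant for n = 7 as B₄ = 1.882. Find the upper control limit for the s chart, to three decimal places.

5.807

s̄ = (2.1 + 3.2 + 4.3 + 3.9 + 1.7 + 2.9 + 3.5) / 7 = 3.0857
UCL_s = B₄·s̄ = 1.882 × 3.0857 = 5.8073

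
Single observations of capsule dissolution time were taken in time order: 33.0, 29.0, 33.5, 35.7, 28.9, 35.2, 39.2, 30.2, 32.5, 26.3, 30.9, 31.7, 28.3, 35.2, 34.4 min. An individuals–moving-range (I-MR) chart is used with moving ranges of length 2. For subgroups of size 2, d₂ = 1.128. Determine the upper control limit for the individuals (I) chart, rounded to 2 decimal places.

44.01

X̄ = (33.0 + 29.0 + 33.5 + 35.7 + 28.9 + 35.2 + 39.2 + 30.2 + 32.5 + 26.3 + 30.9 + 31.7 + 28.3 + 35.2 + 34.4) / 15 = 32.2667
Moving ranges: 4.0, 4.5, 2.2, 6.8, 6.3, 4.0, 9.0, 2.3, 6.2, 4.6, 0.8, 3.4, 6.9, 0.8; M̄R̄ = 61.8000 / 14 = 4.4143
UCL = X̄ + 3·M̄R̄/d₂ = 32.2667 + 3 × 4.4143 / 1.128 = 44.0068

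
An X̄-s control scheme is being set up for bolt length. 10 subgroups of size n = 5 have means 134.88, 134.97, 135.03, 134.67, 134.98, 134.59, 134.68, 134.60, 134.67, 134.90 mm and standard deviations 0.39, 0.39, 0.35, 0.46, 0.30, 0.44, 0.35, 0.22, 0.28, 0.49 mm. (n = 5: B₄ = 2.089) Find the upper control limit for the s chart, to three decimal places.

s̄ = (0.39 + 0.39 + 0.35 + 0.46 + 0.30 + 0.44 + 0.35 + 0.22 + 0.28 + 0.49) / 10 = 0.3670
UCL_s = B₄·s̄ = 2.089 × 0.3670 = 0.7667

0.767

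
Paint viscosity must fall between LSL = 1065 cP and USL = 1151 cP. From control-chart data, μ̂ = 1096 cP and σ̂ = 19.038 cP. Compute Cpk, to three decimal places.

Cpu = (USL − μ̂) / (3σ̂) = (1151 − 1096) / (3 × 19.038) = 0.9630; Cpl = (μ̂ − LSL) / (3σ̂) = (1096 − 1065) / (3 × 19.038) = 0.5428; Cpk = min(Cpu, Cpl) = 0.5428

0.543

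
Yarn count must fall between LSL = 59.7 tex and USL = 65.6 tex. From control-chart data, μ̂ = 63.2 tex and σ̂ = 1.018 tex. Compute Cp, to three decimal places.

0.966

Cp = (USL − LSL) / (6σ̂) = (65.6 − 59.7) / (6 × 1.018) = 5.9000 / 6.1080 = 0.9659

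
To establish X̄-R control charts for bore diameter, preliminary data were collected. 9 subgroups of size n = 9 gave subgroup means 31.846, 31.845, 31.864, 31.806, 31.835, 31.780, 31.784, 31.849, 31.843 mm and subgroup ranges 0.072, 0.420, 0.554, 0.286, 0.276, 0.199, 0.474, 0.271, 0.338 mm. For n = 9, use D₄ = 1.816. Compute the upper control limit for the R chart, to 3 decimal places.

R̄ = (0.072 + 0.420 + 0.554 + 0.286 + 0.276 + 0.199 + 0.474 + 0.271 + 0.338) / 9 = 2.8900 / 9 = 0.3211
UCL_R = D₄·R̄ = 1.816 × 0.3211 = 0.5831

0.583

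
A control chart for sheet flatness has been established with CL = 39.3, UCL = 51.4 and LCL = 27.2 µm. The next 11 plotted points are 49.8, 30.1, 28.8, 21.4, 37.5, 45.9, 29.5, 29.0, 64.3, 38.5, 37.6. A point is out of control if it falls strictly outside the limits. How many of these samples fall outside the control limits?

Compare each point to [27.2, 51.4]: sample 4 = 21.4 < LCL; sample 9 = 64.3 > UCL.

2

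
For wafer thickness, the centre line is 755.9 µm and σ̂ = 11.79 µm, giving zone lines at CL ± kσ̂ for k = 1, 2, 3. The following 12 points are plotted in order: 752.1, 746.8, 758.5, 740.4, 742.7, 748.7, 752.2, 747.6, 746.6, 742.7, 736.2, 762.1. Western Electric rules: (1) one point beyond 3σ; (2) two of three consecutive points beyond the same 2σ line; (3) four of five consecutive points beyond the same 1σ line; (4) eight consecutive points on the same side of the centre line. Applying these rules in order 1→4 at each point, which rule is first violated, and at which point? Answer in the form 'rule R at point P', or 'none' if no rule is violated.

Zone of each point (C = within 1σ̂, B = 1σ̂–2σ̂, A = 2σ̂–3σ̂, * = beyond 3σ̂; sign = side of CL): 1:-C, 2:-C, 3:+C, 4:-B, 5:-B, 6:-C, 7:-C, 8:-C, 9:-C, 10:-B, 11:-B, 12:+C
Rule 4 (eight consecutive points on the same side of the centre line) is satisfied at point 11.

rule 4 at point 11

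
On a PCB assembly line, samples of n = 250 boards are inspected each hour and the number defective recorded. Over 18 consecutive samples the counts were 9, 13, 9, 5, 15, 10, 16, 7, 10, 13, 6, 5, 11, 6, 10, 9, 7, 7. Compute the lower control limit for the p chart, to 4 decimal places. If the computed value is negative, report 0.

p̄ = Σdᵢ / (k·n) = 168 / (18 × 250) = 0.03733
LCL = p̄ − 3·√(p̄(1−p̄)/n) = 0.03733 − 3 × 0.01199 = 0.00136

0.0014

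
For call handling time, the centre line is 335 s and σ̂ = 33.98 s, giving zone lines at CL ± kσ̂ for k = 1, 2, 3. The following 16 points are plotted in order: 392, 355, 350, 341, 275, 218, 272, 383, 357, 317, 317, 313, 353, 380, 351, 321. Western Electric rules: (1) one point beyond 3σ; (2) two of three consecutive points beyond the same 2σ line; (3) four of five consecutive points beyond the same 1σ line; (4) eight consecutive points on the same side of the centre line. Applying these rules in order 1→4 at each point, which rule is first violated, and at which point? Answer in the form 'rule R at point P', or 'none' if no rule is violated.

rule 1 at point 6

Zone of each point (C = within 1σ̂, B = 1σ̂–2σ̂, A = 2σ̂–3σ̂, * = beyond 3σ̂; sign = side of CL): 1:+B, 2:+C, 3:+C, 4:+C, 5:-B, 6:-*, 7:-B, 8:+B, 9:+C, 10:-C, 11:-C, 12:-C, 13:+C, 14:+B, 15:+C, 16:-C
Rule 1 (one point beyond the 3σ limits) is satisfied at point 6.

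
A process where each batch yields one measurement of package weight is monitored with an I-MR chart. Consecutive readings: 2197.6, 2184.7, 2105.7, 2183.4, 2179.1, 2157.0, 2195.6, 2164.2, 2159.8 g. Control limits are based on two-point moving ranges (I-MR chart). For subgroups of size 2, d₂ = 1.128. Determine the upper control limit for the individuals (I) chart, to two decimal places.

2259.57

X̄ = (2197.6 + 2184.7 + 2105.7 + 2183.4 + 2179.1 + 2157.0 + 2195.6 + 2164.2 + 2159.8) / 9 = 2169.6778
Moving ranges: 12.9, 79.0, 77.7, 4.3, 22.1, 38.6, 31.4, 4.4; M̄R̄ = 270.4000 / 8 = 33.8000
UCL = X̄ + 3·M̄R̄/d₂ = 2169.6778 + 3 × 33.8000 / 1.128 = 2259.5714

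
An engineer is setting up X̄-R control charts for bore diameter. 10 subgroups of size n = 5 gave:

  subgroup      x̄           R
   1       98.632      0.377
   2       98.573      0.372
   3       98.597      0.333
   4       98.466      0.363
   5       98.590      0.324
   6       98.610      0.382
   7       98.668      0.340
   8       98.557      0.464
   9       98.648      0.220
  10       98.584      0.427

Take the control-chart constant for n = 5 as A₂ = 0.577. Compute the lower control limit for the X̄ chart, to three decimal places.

X̄̄ = (98.632 + 98.573 + 98.597 + 98.466 + 98.590 + 98.610 + 98.668 + 98.557 + 98.648 + 98.584) / 10 = 985.9250 / 10 = 98.5925
R̄ = (0.377 + 0.372 + 0.333 + 0.363 + 0.324 + 0.382 + 0.340 + 0.464 + 0.220 + 0.427) / 10 = 3.6020 / 10 = 0.3602
LCL = X̄̄ − A₂·R̄ = 98.5925 − 0.577 × 0.3602 = 98.3847

98.385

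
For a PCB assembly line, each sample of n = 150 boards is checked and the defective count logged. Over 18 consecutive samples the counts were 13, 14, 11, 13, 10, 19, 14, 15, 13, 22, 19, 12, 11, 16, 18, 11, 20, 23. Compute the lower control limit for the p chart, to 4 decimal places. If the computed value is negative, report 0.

p̄ = Σdᵢ / (k·n) = 274 / (18 × 150) = 0.10148
LCL = p̄ − 3·√(p̄(1−p̄)/n) = 0.10148 − 3 × 0.02466 = 0.02752

0.0275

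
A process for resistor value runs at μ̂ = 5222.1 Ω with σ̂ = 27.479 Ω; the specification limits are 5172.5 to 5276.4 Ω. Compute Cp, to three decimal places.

Cp = (USL − LSL) / (6σ̂) = (5276.4 − 5172.5) / (6 × 27.479) = 103.9000 / 164.8740 = 0.6302

0.630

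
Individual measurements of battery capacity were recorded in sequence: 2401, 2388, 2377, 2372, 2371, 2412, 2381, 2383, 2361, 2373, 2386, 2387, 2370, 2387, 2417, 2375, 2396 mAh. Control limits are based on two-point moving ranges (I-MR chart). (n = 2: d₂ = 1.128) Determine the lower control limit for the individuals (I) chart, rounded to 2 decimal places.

2338.15

X̄ = (2401 + 2388 + 2377 + 2372 + 2371 + 2412 + 2381 + 2383 + 2361 + 2373 + 2386 + 2387 + 2370 + 2387 + 2417 + 2375 + 2396) / 17 = 2384.5294
Moving ranges: 13, 11, 5, 1, 41, 31, 2, 22, 12, 13, 1, 17, 17, 30, 42, 21; M̄R̄ = 279.0000 / 16 = 17.4375
LCL = X̄ − 3·M̄R̄/d₂ = 2384.5294 − 3 × 17.4375 / 1.128 = 2338.1531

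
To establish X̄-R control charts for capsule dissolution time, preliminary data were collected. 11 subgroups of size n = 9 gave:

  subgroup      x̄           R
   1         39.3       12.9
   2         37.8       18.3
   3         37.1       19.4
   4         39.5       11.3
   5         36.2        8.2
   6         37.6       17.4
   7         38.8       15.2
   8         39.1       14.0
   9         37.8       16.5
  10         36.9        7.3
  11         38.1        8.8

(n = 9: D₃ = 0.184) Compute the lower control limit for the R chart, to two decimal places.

R̄ = (12.9 + 18.3 + 19.4 + 11.3 + 8.2 + 17.4 + 15.2 + 14.0 + 16.5 + 7.3 + 8.8) / 11 = 149.3000 / 11 = 13.5727
LCL_R = D₃·R̄ = 0.184 × 13.5727 = 2.4974

2.50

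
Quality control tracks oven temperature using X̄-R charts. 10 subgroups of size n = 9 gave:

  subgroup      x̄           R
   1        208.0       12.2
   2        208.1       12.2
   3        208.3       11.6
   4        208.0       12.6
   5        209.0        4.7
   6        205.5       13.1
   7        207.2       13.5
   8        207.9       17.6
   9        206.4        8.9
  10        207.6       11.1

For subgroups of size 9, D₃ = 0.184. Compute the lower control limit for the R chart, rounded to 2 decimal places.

2.16

R̄ = (12.2 + 12.2 + 11.6 + 12.6 + 4.7 + 13.1 + 13.5 + 17.6 + 8.9 + 11.1) / 10 = 117.5000 / 10 = 11.7500
LCL_R = D₃·R̄ = 0.184 × 11.7500 = 2.1620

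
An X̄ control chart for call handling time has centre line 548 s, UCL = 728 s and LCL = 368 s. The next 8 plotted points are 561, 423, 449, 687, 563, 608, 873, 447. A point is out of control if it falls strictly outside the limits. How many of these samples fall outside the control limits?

1

Compare each point to [368, 728]: sample 7 = 873 > UCL.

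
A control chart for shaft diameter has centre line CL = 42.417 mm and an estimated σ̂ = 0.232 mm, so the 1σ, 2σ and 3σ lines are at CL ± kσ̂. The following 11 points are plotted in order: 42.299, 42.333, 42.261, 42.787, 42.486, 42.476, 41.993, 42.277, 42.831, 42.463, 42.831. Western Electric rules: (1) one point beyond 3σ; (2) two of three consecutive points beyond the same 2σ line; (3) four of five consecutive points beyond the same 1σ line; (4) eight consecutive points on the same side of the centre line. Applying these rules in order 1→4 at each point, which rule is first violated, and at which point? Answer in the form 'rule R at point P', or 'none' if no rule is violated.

Zone of each point (C = within 1σ̂, B = 1σ̂–2σ̂, A = 2σ̂–3σ̂, * = beyond 3σ̂; sign = side of CL): 1:-C, 2:-C, 3:-C, 4:+B, 5:+C, 6:+C, 7:-B, 8:-C, 9:+B, 10:+C, 11:+B
No rule fires across all 11 points.

none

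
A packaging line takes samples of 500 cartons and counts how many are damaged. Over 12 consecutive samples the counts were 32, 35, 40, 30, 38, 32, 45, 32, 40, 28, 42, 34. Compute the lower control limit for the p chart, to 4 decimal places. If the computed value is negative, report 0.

p̄ = Σdᵢ / (k·n) = 428 / (12 × 500) = 0.07133
LCL = p̄ − 3·√(p̄(1−p̄)/n) = 0.07133 − 3 × 0.01151 = 0.03680

0.0368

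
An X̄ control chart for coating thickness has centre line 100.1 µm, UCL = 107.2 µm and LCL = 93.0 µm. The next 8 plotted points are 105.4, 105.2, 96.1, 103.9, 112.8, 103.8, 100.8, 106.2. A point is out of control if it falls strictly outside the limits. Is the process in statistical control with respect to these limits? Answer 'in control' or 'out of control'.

out of control

Compare each point to [93.0, 107.2]: sample 5 = 112.8 > UCL.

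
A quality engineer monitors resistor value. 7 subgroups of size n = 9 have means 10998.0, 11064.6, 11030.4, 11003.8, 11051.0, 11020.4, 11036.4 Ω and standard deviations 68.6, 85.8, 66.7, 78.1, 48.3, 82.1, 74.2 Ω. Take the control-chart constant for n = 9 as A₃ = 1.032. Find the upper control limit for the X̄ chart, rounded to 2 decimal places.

11103.50

X̄̄ = (10998.0 + 11064.6 + 11030.4 + 11003.8 + 11051.0 + 11020.4 + 11036.4) / 7 = 11029.2286
s̄ = (68.6 + 85.8 + 66.7 + 78.1 + 48.3 + 82.1 + 74.2) / 7 = 71.9714
UCL = X̄̄ + A₃·s̄ = 11029.2286 + 1.032 × 71.9714 = 11103.5031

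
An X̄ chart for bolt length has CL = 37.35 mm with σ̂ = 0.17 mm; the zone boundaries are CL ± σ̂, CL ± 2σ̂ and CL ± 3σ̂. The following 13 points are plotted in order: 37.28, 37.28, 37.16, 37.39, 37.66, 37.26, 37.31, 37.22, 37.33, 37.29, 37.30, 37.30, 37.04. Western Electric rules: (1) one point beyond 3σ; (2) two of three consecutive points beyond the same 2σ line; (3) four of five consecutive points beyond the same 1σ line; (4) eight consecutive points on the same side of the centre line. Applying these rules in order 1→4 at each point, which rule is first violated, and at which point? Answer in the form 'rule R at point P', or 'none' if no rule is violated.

rule 4 at point 13

Zone of each point (C = within 1σ̂, B = 1σ̂–2σ̂, A = 2σ̂–3σ̂, * = beyond 3σ̂; sign = side of CL): 1:-C, 2:-C, 3:-B, 4:+C, 5:+B, 6:-C, 7:-C, 8:-C, 9:-C, 10:-C, 11:-C, 12:-C, 13:-B
Rule 4 (eight consecutive points on the same side of the centre line) is satisfied at point 13.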